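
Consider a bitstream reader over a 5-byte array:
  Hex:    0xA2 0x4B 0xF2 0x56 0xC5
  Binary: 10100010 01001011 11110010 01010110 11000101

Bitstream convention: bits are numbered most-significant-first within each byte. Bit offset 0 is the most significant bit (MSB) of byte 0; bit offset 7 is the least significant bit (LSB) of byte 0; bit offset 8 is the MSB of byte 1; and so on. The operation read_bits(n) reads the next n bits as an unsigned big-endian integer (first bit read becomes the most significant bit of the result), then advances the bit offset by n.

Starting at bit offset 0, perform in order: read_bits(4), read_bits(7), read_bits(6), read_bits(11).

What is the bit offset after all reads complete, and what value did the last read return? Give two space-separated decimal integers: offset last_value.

Read 1: bits[0:4] width=4 -> value=10 (bin 1010); offset now 4 = byte 0 bit 4; 36 bits remain
Read 2: bits[4:11] width=7 -> value=18 (bin 0010010); offset now 11 = byte 1 bit 3; 29 bits remain
Read 3: bits[11:17] width=6 -> value=23 (bin 010111); offset now 17 = byte 2 bit 1; 23 bits remain
Read 4: bits[17:28] width=11 -> value=1829 (bin 11100100101); offset now 28 = byte 3 bit 4; 12 bits remain

Answer: 28 1829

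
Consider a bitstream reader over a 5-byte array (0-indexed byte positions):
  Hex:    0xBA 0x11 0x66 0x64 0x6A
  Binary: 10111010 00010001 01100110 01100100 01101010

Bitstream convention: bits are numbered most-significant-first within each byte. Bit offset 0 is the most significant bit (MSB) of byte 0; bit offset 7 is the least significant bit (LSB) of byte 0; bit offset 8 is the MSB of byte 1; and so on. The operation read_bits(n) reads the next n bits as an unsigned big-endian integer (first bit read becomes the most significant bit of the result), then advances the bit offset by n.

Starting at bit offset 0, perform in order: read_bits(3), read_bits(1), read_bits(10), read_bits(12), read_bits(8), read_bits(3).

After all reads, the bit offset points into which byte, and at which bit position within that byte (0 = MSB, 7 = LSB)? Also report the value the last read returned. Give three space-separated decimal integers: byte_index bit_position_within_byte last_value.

Answer: 4 5 5

Derivation:
Read 1: bits[0:3] width=3 -> value=5 (bin 101); offset now 3 = byte 0 bit 3; 37 bits remain
Read 2: bits[3:4] width=1 -> value=1 (bin 1); offset now 4 = byte 0 bit 4; 36 bits remain
Read 3: bits[4:14] width=10 -> value=644 (bin 1010000100); offset now 14 = byte 1 bit 6; 26 bits remain
Read 4: bits[14:26] width=12 -> value=1433 (bin 010110011001); offset now 26 = byte 3 bit 2; 14 bits remain
Read 5: bits[26:34] width=8 -> value=145 (bin 10010001); offset now 34 = byte 4 bit 2; 6 bits remain
Read 6: bits[34:37] width=3 -> value=5 (bin 101); offset now 37 = byte 4 bit 5; 3 bits remain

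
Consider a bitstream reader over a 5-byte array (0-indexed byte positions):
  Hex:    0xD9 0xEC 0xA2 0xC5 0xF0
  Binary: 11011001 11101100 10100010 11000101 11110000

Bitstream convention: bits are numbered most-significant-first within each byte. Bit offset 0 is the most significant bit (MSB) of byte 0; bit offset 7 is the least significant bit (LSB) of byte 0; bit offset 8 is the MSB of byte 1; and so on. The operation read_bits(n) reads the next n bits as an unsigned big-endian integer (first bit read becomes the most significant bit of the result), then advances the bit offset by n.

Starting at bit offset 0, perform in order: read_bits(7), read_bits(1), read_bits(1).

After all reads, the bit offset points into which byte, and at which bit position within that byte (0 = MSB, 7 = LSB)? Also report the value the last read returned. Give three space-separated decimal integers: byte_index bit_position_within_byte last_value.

Answer: 1 1 1

Derivation:
Read 1: bits[0:7] width=7 -> value=108 (bin 1101100); offset now 7 = byte 0 bit 7; 33 bits remain
Read 2: bits[7:8] width=1 -> value=1 (bin 1); offset now 8 = byte 1 bit 0; 32 bits remain
Read 3: bits[8:9] width=1 -> value=1 (bin 1); offset now 9 = byte 1 bit 1; 31 bits remain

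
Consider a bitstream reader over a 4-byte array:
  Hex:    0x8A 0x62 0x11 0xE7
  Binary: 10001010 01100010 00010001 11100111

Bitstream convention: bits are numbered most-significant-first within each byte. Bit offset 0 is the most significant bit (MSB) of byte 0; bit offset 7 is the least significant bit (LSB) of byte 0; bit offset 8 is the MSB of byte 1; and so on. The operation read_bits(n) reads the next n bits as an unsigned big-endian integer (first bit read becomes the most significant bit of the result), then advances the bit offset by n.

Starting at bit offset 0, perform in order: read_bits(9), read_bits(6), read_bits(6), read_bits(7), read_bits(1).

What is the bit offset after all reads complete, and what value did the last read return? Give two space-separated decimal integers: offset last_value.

Answer: 29 0

Derivation:
Read 1: bits[0:9] width=9 -> value=276 (bin 100010100); offset now 9 = byte 1 bit 1; 23 bits remain
Read 2: bits[9:15] width=6 -> value=49 (bin 110001); offset now 15 = byte 1 bit 7; 17 bits remain
Read 3: bits[15:21] width=6 -> value=2 (bin 000010); offset now 21 = byte 2 bit 5; 11 bits remain
Read 4: bits[21:28] width=7 -> value=30 (bin 0011110); offset now 28 = byte 3 bit 4; 4 bits remain
Read 5: bits[28:29] width=1 -> value=0 (bin 0); offset now 29 = byte 3 bit 5; 3 bits remain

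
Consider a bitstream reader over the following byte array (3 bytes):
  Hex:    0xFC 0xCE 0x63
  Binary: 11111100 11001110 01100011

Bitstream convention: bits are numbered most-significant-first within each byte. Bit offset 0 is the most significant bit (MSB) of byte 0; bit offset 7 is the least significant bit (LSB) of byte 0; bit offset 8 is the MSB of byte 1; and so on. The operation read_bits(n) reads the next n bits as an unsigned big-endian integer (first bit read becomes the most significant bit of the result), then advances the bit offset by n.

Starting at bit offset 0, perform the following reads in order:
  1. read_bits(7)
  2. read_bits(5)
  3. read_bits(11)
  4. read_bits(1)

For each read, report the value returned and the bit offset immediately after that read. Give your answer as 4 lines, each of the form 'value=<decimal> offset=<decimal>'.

Read 1: bits[0:7] width=7 -> value=126 (bin 1111110); offset now 7 = byte 0 bit 7; 17 bits remain
Read 2: bits[7:12] width=5 -> value=12 (bin 01100); offset now 12 = byte 1 bit 4; 12 bits remain
Read 3: bits[12:23] width=11 -> value=1841 (bin 11100110001); offset now 23 = byte 2 bit 7; 1 bits remain
Read 4: bits[23:24] width=1 -> value=1 (bin 1); offset now 24 = byte 3 bit 0; 0 bits remain

Answer: value=126 offset=7
value=12 offset=12
value=1841 offset=23
value=1 offset=24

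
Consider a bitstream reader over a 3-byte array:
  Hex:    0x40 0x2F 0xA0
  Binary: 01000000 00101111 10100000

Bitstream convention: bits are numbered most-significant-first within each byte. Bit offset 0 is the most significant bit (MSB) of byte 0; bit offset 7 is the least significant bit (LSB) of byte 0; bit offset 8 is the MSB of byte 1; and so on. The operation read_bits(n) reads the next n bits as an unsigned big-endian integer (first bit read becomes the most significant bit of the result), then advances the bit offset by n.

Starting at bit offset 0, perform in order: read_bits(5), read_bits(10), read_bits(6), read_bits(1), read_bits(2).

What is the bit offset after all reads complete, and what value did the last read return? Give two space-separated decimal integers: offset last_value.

Answer: 24 0

Derivation:
Read 1: bits[0:5] width=5 -> value=8 (bin 01000); offset now 5 = byte 0 bit 5; 19 bits remain
Read 2: bits[5:15] width=10 -> value=23 (bin 0000010111); offset now 15 = byte 1 bit 7; 9 bits remain
Read 3: bits[15:21] width=6 -> value=52 (bin 110100); offset now 21 = byte 2 bit 5; 3 bits remain
Read 4: bits[21:22] width=1 -> value=0 (bin 0); offset now 22 = byte 2 bit 6; 2 bits remain
Read 5: bits[22:24] width=2 -> value=0 (bin 00); offset now 24 = byte 3 bit 0; 0 bits remain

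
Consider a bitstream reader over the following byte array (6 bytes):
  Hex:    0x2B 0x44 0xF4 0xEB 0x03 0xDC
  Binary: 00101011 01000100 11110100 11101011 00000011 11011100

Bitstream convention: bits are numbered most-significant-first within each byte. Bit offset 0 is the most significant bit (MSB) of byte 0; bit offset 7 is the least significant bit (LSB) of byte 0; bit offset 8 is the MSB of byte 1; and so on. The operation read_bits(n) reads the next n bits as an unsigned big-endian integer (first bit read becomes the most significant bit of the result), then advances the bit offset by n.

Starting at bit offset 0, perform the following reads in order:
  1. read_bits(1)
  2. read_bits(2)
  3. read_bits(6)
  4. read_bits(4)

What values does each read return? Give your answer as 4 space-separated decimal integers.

Read 1: bits[0:1] width=1 -> value=0 (bin 0); offset now 1 = byte 0 bit 1; 47 bits remain
Read 2: bits[1:3] width=2 -> value=1 (bin 01); offset now 3 = byte 0 bit 3; 45 bits remain
Read 3: bits[3:9] width=6 -> value=22 (bin 010110); offset now 9 = byte 1 bit 1; 39 bits remain
Read 4: bits[9:13] width=4 -> value=8 (bin 1000); offset now 13 = byte 1 bit 5; 35 bits remain

Answer: 0 1 22 8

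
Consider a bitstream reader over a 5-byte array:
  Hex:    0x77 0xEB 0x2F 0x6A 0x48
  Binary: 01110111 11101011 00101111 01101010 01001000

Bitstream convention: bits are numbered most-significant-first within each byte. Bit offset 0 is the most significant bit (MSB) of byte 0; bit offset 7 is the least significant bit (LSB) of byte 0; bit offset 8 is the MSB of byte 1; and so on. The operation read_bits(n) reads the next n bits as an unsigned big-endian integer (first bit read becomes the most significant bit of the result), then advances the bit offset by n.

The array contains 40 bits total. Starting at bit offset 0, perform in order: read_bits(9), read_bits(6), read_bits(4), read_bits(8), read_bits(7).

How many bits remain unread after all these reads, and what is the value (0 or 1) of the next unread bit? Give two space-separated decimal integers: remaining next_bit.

Read 1: bits[0:9] width=9 -> value=239 (bin 011101111); offset now 9 = byte 1 bit 1; 31 bits remain
Read 2: bits[9:15] width=6 -> value=53 (bin 110101); offset now 15 = byte 1 bit 7; 25 bits remain
Read 3: bits[15:19] width=4 -> value=9 (bin 1001); offset now 19 = byte 2 bit 3; 21 bits remain
Read 4: bits[19:27] width=8 -> value=123 (bin 01111011); offset now 27 = byte 3 bit 3; 13 bits remain
Read 5: bits[27:34] width=7 -> value=41 (bin 0101001); offset now 34 = byte 4 bit 2; 6 bits remain

Answer: 6 0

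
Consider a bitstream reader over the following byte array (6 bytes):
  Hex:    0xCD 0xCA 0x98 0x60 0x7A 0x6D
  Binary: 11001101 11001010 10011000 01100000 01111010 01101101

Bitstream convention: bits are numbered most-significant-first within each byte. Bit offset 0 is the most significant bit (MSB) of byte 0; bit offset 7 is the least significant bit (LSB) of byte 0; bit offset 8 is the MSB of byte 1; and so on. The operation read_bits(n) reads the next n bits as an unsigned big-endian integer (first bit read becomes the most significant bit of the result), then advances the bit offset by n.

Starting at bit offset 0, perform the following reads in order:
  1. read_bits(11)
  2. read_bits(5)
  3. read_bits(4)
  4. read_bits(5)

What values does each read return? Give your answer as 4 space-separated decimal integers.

Answer: 1646 10 9 16

Derivation:
Read 1: bits[0:11] width=11 -> value=1646 (bin 11001101110); offset now 11 = byte 1 bit 3; 37 bits remain
Read 2: bits[11:16] width=5 -> value=10 (bin 01010); offset now 16 = byte 2 bit 0; 32 bits remain
Read 3: bits[16:20] width=4 -> value=9 (bin 1001); offset now 20 = byte 2 bit 4; 28 bits remain
Read 4: bits[20:25] width=5 -> value=16 (bin 10000); offset now 25 = byte 3 bit 1; 23 bits remain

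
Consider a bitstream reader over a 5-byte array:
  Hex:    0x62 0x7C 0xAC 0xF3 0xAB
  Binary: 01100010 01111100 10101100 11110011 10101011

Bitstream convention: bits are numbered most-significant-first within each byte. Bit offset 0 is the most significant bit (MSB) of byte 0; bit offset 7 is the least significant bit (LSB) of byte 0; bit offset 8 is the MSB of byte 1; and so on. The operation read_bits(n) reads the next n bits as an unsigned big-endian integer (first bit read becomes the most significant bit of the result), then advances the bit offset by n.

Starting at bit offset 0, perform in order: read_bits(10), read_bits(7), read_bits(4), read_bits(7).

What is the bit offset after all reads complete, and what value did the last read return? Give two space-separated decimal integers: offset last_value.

Answer: 28 79

Derivation:
Read 1: bits[0:10] width=10 -> value=393 (bin 0110001001); offset now 10 = byte 1 bit 2; 30 bits remain
Read 2: bits[10:17] width=7 -> value=121 (bin 1111001); offset now 17 = byte 2 bit 1; 23 bits remain
Read 3: bits[17:21] width=4 -> value=5 (bin 0101); offset now 21 = byte 2 bit 5; 19 bits remain
Read 4: bits[21:28] width=7 -> value=79 (bin 1001111); offset now 28 = byte 3 bit 4; 12 bits remain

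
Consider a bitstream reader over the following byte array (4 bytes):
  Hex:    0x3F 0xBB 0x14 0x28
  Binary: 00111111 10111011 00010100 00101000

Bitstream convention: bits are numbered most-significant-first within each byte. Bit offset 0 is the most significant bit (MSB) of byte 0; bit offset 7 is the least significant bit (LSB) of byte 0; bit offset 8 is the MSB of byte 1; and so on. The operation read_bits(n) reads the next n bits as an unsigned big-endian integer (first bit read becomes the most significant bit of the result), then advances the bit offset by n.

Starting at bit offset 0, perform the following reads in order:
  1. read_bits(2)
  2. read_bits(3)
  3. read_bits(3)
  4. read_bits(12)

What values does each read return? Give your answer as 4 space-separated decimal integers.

Read 1: bits[0:2] width=2 -> value=0 (bin 00); offset now 2 = byte 0 bit 2; 30 bits remain
Read 2: bits[2:5] width=3 -> value=7 (bin 111); offset now 5 = byte 0 bit 5; 27 bits remain
Read 3: bits[5:8] width=3 -> value=7 (bin 111); offset now 8 = byte 1 bit 0; 24 bits remain
Read 4: bits[8:20] width=12 -> value=2993 (bin 101110110001); offset now 20 = byte 2 bit 4; 12 bits remain

Answer: 0 7 7 2993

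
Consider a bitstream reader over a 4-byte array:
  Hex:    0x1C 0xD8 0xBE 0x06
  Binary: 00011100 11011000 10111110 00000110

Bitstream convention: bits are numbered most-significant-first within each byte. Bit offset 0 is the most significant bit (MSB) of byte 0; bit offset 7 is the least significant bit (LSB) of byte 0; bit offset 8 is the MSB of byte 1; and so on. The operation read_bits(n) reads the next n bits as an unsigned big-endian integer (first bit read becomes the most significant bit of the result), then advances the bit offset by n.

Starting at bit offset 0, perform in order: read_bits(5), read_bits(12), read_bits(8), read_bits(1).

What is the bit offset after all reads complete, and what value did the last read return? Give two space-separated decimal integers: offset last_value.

Read 1: bits[0:5] width=5 -> value=3 (bin 00011); offset now 5 = byte 0 bit 5; 27 bits remain
Read 2: bits[5:17] width=12 -> value=2481 (bin 100110110001); offset now 17 = byte 2 bit 1; 15 bits remain
Read 3: bits[17:25] width=8 -> value=124 (bin 01111100); offset now 25 = byte 3 bit 1; 7 bits remain
Read 4: bits[25:26] width=1 -> value=0 (bin 0); offset now 26 = byte 3 bit 2; 6 bits remain

Answer: 26 0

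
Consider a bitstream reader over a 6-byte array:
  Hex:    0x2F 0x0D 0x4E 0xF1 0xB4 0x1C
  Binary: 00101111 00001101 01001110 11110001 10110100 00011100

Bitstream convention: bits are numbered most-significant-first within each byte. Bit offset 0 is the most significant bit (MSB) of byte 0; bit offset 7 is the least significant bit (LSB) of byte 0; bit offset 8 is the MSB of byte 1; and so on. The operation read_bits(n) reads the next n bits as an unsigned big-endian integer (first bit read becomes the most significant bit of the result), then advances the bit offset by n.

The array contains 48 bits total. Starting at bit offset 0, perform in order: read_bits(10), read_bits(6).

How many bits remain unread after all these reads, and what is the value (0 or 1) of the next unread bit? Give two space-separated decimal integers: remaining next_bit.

Read 1: bits[0:10] width=10 -> value=188 (bin 0010111100); offset now 10 = byte 1 bit 2; 38 bits remain
Read 2: bits[10:16] width=6 -> value=13 (bin 001101); offset now 16 = byte 2 bit 0; 32 bits remain

Answer: 32 0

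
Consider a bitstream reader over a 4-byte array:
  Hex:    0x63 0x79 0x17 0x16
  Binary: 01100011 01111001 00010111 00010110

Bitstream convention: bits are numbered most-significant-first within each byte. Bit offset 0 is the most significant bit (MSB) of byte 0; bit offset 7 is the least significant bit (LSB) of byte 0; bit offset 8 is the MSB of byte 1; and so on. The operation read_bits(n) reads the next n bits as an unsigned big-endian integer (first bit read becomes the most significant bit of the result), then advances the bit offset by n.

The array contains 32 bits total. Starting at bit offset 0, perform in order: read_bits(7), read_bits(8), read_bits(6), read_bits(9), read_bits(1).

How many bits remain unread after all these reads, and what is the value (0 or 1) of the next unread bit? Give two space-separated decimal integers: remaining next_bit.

Answer: 1 0

Derivation:
Read 1: bits[0:7] width=7 -> value=49 (bin 0110001); offset now 7 = byte 0 bit 7; 25 bits remain
Read 2: bits[7:15] width=8 -> value=188 (bin 10111100); offset now 15 = byte 1 bit 7; 17 bits remain
Read 3: bits[15:21] width=6 -> value=34 (bin 100010); offset now 21 = byte 2 bit 5; 11 bits remain
Read 4: bits[21:30] width=9 -> value=453 (bin 111000101); offset now 30 = byte 3 bit 6; 2 bits remain
Read 5: bits[30:31] width=1 -> value=1 (bin 1); offset now 31 = byte 3 bit 7; 1 bits remain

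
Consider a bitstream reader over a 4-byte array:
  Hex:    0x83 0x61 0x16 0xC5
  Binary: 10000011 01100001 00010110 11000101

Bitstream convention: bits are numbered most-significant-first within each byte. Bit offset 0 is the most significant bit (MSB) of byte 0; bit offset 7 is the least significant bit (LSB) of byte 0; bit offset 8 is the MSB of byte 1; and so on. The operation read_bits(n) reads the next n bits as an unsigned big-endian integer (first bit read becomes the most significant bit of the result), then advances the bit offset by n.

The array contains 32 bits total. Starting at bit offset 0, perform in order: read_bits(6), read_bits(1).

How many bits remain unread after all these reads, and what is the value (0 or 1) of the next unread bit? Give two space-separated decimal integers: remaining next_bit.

Answer: 25 1

Derivation:
Read 1: bits[0:6] width=6 -> value=32 (bin 100000); offset now 6 = byte 0 bit 6; 26 bits remain
Read 2: bits[6:7] width=1 -> value=1 (bin 1); offset now 7 = byte 0 bit 7; 25 bits remain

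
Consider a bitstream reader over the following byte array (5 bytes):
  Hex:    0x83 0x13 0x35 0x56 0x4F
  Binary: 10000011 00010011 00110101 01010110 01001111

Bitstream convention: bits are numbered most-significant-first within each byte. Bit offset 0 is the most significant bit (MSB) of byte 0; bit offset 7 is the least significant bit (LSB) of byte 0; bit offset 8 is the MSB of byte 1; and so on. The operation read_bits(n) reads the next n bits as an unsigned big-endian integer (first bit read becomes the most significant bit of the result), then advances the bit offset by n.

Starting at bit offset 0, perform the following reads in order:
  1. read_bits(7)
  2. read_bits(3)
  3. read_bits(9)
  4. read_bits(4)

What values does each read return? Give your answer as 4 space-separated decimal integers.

Answer: 65 4 153 10

Derivation:
Read 1: bits[0:7] width=7 -> value=65 (bin 1000001); offset now 7 = byte 0 bit 7; 33 bits remain
Read 2: bits[7:10] width=3 -> value=4 (bin 100); offset now 10 = byte 1 bit 2; 30 bits remain
Read 3: bits[10:19] width=9 -> value=153 (bin 010011001); offset now 19 = byte 2 bit 3; 21 bits remain
Read 4: bits[19:23] width=4 -> value=10 (bin 1010); offset now 23 = byte 2 bit 7; 17 bits remain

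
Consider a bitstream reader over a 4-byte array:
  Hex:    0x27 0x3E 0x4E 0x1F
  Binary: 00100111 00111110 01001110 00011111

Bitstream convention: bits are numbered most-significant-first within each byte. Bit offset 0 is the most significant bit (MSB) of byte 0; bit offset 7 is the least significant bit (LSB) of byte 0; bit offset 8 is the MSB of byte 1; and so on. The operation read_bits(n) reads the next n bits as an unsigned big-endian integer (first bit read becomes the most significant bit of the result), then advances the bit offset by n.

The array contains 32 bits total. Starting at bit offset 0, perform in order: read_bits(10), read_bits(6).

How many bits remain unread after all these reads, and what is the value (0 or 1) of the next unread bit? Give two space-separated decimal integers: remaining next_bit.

Answer: 16 0

Derivation:
Read 1: bits[0:10] width=10 -> value=156 (bin 0010011100); offset now 10 = byte 1 bit 2; 22 bits remain
Read 2: bits[10:16] width=6 -> value=62 (bin 111110); offset now 16 = byte 2 bit 0; 16 bits remain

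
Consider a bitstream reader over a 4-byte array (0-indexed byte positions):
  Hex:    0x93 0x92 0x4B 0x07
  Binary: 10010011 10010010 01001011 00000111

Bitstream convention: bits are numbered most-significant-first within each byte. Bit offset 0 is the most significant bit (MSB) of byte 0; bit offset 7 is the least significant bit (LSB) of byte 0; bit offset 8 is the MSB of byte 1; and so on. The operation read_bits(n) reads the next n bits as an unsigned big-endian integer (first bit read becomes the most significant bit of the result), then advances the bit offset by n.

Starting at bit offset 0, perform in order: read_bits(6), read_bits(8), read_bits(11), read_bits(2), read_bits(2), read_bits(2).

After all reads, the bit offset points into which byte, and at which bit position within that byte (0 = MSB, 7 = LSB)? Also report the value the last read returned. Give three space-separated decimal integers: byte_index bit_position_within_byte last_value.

Read 1: bits[0:6] width=6 -> value=36 (bin 100100); offset now 6 = byte 0 bit 6; 26 bits remain
Read 2: bits[6:14] width=8 -> value=228 (bin 11100100); offset now 14 = byte 1 bit 6; 18 bits remain
Read 3: bits[14:25] width=11 -> value=1174 (bin 10010010110); offset now 25 = byte 3 bit 1; 7 bits remain
Read 4: bits[25:27] width=2 -> value=0 (bin 00); offset now 27 = byte 3 bit 3; 5 bits remain
Read 5: bits[27:29] width=2 -> value=0 (bin 00); offset now 29 = byte 3 bit 5; 3 bits remain
Read 6: bits[29:31] width=2 -> value=3 (bin 11); offset now 31 = byte 3 bit 7; 1 bits remain

Answer: 3 7 3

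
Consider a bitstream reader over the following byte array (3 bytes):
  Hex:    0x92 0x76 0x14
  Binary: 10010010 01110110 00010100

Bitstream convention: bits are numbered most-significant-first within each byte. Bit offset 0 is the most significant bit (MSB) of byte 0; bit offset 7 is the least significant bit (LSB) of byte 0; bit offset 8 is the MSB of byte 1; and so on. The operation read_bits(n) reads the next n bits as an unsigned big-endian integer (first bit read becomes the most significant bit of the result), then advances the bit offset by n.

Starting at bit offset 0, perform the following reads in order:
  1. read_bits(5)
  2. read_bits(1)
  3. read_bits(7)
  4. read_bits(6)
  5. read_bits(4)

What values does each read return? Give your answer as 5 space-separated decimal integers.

Answer: 18 0 78 48 10

Derivation:
Read 1: bits[0:5] width=5 -> value=18 (bin 10010); offset now 5 = byte 0 bit 5; 19 bits remain
Read 2: bits[5:6] width=1 -> value=0 (bin 0); offset now 6 = byte 0 bit 6; 18 bits remain
Read 3: bits[6:13] width=7 -> value=78 (bin 1001110); offset now 13 = byte 1 bit 5; 11 bits remain
Read 4: bits[13:19] width=6 -> value=48 (bin 110000); offset now 19 = byte 2 bit 3; 5 bits remain
Read 5: bits[19:23] width=4 -> value=10 (bin 1010); offset now 23 = byte 2 bit 7; 1 bits remain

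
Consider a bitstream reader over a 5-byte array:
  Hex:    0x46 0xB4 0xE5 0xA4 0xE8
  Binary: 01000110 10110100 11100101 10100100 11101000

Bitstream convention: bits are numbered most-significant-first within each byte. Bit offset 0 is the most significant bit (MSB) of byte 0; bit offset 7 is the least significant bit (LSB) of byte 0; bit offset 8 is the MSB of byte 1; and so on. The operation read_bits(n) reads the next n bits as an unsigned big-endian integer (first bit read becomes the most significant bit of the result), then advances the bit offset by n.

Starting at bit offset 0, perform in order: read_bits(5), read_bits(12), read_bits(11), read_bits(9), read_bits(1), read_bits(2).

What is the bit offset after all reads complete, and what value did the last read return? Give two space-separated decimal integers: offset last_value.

Answer: 40 0

Derivation:
Read 1: bits[0:5] width=5 -> value=8 (bin 01000); offset now 5 = byte 0 bit 5; 35 bits remain
Read 2: bits[5:17] width=12 -> value=3433 (bin 110101101001); offset now 17 = byte 2 bit 1; 23 bits remain
Read 3: bits[17:28] width=11 -> value=1626 (bin 11001011010); offset now 28 = byte 3 bit 4; 12 bits remain
Read 4: bits[28:37] width=9 -> value=157 (bin 010011101); offset now 37 = byte 4 bit 5; 3 bits remain
Read 5: bits[37:38] width=1 -> value=0 (bin 0); offset now 38 = byte 4 bit 6; 2 bits remain
Read 6: bits[38:40] width=2 -> value=0 (bin 00); offset now 40 = byte 5 bit 0; 0 bits remain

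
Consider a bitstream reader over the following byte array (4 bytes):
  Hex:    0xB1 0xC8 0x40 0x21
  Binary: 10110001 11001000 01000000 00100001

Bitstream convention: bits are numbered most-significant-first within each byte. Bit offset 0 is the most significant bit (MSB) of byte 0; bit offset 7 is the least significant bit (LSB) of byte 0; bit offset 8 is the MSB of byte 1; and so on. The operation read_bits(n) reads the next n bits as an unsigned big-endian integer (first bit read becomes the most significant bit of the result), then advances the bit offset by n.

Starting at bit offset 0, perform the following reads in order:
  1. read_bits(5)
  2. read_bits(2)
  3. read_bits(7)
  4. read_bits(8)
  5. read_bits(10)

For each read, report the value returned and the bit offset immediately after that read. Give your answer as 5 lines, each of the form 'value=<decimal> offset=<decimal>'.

Answer: value=22 offset=5
value=0 offset=7
value=114 offset=14
value=16 offset=22
value=33 offset=32

Derivation:
Read 1: bits[0:5] width=5 -> value=22 (bin 10110); offset now 5 = byte 0 bit 5; 27 bits remain
Read 2: bits[5:7] width=2 -> value=0 (bin 00); offset now 7 = byte 0 bit 7; 25 bits remain
Read 3: bits[7:14] width=7 -> value=114 (bin 1110010); offset now 14 = byte 1 bit 6; 18 bits remain
Read 4: bits[14:22] width=8 -> value=16 (bin 00010000); offset now 22 = byte 2 bit 6; 10 bits remain
Read 5: bits[22:32] width=10 -> value=33 (bin 0000100001); offset now 32 = byte 4 bit 0; 0 bits remain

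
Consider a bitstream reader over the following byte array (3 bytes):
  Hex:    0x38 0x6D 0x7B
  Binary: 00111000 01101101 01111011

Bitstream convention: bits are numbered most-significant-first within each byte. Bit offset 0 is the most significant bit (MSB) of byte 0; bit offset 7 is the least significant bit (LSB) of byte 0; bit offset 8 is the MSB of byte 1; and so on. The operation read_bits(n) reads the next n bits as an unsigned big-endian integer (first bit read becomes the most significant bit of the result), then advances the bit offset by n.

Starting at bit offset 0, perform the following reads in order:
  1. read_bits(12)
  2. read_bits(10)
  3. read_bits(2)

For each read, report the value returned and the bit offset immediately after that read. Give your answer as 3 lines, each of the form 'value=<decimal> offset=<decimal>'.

Read 1: bits[0:12] width=12 -> value=902 (bin 001110000110); offset now 12 = byte 1 bit 4; 12 bits remain
Read 2: bits[12:22] width=10 -> value=862 (bin 1101011110); offset now 22 = byte 2 bit 6; 2 bits remain
Read 3: bits[22:24] width=2 -> value=3 (bin 11); offset now 24 = byte 3 bit 0; 0 bits remain

Answer: value=902 offset=12
value=862 offset=22
value=3 offset=24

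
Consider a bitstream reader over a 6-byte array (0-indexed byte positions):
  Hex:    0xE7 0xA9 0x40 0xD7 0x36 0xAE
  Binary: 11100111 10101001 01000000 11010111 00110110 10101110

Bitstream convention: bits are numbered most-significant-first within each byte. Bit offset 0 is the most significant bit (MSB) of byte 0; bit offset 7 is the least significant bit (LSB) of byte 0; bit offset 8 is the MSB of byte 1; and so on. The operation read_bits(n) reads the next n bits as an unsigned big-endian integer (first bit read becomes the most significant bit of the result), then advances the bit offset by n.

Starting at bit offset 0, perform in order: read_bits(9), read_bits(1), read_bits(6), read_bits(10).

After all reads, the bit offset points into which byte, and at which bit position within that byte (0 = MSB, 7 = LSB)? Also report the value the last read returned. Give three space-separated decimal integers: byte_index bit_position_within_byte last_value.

Read 1: bits[0:9] width=9 -> value=463 (bin 111001111); offset now 9 = byte 1 bit 1; 39 bits remain
Read 2: bits[9:10] width=1 -> value=0 (bin 0); offset now 10 = byte 1 bit 2; 38 bits remain
Read 3: bits[10:16] width=6 -> value=41 (bin 101001); offset now 16 = byte 2 bit 0; 32 bits remain
Read 4: bits[16:26] width=10 -> value=259 (bin 0100000011); offset now 26 = byte 3 bit 2; 22 bits remain

Answer: 3 2 259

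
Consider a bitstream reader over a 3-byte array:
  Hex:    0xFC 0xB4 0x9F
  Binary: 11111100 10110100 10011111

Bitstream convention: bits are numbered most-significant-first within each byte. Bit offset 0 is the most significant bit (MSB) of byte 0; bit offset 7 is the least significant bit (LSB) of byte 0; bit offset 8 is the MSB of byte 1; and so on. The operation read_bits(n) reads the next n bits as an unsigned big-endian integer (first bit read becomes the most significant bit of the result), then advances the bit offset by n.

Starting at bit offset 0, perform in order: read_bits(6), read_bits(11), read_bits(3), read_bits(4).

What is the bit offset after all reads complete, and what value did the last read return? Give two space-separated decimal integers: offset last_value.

Read 1: bits[0:6] width=6 -> value=63 (bin 111111); offset now 6 = byte 0 bit 6; 18 bits remain
Read 2: bits[6:17] width=11 -> value=361 (bin 00101101001); offset now 17 = byte 2 bit 1; 7 bits remain
Read 3: bits[17:20] width=3 -> value=1 (bin 001); offset now 20 = byte 2 bit 4; 4 bits remain
Read 4: bits[20:24] width=4 -> value=15 (bin 1111); offset now 24 = byte 3 bit 0; 0 bits remain

Answer: 24 15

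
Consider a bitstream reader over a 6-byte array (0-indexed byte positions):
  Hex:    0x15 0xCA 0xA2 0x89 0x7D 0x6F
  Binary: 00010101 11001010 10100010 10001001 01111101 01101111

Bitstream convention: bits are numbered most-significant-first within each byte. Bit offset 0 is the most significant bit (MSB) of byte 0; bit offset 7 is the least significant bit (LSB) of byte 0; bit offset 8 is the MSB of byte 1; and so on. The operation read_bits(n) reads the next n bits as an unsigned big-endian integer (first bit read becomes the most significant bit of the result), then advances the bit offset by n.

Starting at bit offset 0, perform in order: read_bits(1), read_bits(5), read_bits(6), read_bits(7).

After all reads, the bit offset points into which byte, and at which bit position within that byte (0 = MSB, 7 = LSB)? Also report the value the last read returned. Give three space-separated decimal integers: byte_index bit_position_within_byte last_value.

Read 1: bits[0:1] width=1 -> value=0 (bin 0); offset now 1 = byte 0 bit 1; 47 bits remain
Read 2: bits[1:6] width=5 -> value=5 (bin 00101); offset now 6 = byte 0 bit 6; 42 bits remain
Read 3: bits[6:12] width=6 -> value=28 (bin 011100); offset now 12 = byte 1 bit 4; 36 bits remain
Read 4: bits[12:19] width=7 -> value=85 (bin 1010101); offset now 19 = byte 2 bit 3; 29 bits remain

Answer: 2 3 85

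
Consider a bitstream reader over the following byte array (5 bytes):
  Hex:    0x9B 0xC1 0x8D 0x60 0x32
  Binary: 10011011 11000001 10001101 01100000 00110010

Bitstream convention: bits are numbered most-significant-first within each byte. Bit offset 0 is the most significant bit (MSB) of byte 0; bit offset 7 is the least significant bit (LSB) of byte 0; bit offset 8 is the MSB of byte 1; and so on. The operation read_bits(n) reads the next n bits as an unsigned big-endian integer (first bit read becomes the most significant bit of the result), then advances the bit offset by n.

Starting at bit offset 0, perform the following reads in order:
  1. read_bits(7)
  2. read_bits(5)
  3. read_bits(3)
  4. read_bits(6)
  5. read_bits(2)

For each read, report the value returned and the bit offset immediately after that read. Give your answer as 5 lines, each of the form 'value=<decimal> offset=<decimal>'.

Answer: value=77 offset=7
value=28 offset=12
value=0 offset=15
value=49 offset=21
value=2 offset=23

Derivation:
Read 1: bits[0:7] width=7 -> value=77 (bin 1001101); offset now 7 = byte 0 bit 7; 33 bits remain
Read 2: bits[7:12] width=5 -> value=28 (bin 11100); offset now 12 = byte 1 bit 4; 28 bits remain
Read 3: bits[12:15] width=3 -> value=0 (bin 000); offset now 15 = byte 1 bit 7; 25 bits remain
Read 4: bits[15:21] width=6 -> value=49 (bin 110001); offset now 21 = byte 2 bit 5; 19 bits remain
Read 5: bits[21:23] width=2 -> value=2 (bin 10); offset now 23 = byte 2 bit 7; 17 bits remain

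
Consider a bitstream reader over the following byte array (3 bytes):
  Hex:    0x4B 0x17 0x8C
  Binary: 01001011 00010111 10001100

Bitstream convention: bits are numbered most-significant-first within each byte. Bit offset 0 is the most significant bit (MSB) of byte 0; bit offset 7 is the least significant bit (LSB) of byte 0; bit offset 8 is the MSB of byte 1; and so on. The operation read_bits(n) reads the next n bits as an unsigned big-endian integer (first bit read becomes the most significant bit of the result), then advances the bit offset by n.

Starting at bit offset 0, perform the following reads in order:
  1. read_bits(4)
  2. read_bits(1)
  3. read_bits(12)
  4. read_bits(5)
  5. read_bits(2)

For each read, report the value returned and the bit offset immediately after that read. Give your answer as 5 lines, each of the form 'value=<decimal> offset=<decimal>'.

Answer: value=4 offset=4
value=1 offset=5
value=1583 offset=17
value=3 offset=22
value=0 offset=24

Derivation:
Read 1: bits[0:4] width=4 -> value=4 (bin 0100); offset now 4 = byte 0 bit 4; 20 bits remain
Read 2: bits[4:5] width=1 -> value=1 (bin 1); offset now 5 = byte 0 bit 5; 19 bits remain
Read 3: bits[5:17] width=12 -> value=1583 (bin 011000101111); offset now 17 = byte 2 bit 1; 7 bits remain
Read 4: bits[17:22] width=5 -> value=3 (bin 00011); offset now 22 = byte 2 bit 6; 2 bits remain
Read 5: bits[22:24] width=2 -> value=0 (bin 00); offset now 24 = byte 3 bit 0; 0 bits remain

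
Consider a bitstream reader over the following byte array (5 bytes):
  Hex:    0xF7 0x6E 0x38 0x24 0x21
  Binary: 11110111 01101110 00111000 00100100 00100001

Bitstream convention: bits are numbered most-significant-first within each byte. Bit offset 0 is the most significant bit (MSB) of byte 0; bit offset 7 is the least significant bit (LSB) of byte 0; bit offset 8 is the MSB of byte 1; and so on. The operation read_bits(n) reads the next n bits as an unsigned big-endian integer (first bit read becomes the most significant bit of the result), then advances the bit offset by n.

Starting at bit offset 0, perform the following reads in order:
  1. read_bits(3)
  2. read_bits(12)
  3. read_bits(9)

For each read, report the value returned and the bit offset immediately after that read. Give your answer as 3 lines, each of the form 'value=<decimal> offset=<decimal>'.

Answer: value=7 offset=3
value=2999 offset=15
value=56 offset=24

Derivation:
Read 1: bits[0:3] width=3 -> value=7 (bin 111); offset now 3 = byte 0 bit 3; 37 bits remain
Read 2: bits[3:15] width=12 -> value=2999 (bin 101110110111); offset now 15 = byte 1 bit 7; 25 bits remain
Read 3: bits[15:24] width=9 -> value=56 (bin 000111000); offset now 24 = byte 3 bit 0; 16 bits remain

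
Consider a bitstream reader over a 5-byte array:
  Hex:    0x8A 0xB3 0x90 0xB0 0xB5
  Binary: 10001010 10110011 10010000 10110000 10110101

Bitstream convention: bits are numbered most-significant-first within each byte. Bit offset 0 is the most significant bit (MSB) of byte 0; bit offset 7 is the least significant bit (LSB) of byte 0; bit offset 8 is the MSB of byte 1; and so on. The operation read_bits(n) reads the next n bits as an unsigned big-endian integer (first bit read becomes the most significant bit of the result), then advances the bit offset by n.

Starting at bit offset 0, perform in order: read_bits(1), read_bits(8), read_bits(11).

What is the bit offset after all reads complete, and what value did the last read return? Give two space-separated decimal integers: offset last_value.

Answer: 20 825

Derivation:
Read 1: bits[0:1] width=1 -> value=1 (bin 1); offset now 1 = byte 0 bit 1; 39 bits remain
Read 2: bits[1:9] width=8 -> value=21 (bin 00010101); offset now 9 = byte 1 bit 1; 31 bits remain
Read 3: bits[9:20] width=11 -> value=825 (bin 01100111001); offset now 20 = byte 2 bit 4; 20 bits remain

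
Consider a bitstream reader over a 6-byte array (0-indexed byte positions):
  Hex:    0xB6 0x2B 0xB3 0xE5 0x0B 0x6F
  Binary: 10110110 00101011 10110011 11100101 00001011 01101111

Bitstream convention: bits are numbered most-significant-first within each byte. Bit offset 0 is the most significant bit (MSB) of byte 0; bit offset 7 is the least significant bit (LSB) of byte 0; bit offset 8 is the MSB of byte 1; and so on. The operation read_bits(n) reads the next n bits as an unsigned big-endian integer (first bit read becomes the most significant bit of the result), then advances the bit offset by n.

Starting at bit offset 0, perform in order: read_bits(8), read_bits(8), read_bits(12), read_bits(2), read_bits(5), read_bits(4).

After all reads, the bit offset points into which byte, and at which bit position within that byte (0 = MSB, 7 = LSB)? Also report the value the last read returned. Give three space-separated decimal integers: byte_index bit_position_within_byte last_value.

Read 1: bits[0:8] width=8 -> value=182 (bin 10110110); offset now 8 = byte 1 bit 0; 40 bits remain
Read 2: bits[8:16] width=8 -> value=43 (bin 00101011); offset now 16 = byte 2 bit 0; 32 bits remain
Read 3: bits[16:28] width=12 -> value=2878 (bin 101100111110); offset now 28 = byte 3 bit 4; 20 bits remain
Read 4: bits[28:30] width=2 -> value=1 (bin 01); offset now 30 = byte 3 bit 6; 18 bits remain
Read 5: bits[30:35] width=5 -> value=8 (bin 01000); offset now 35 = byte 4 bit 3; 13 bits remain
Read 6: bits[35:39] width=4 -> value=5 (bin 0101); offset now 39 = byte 4 bit 7; 9 bits remain

Answer: 4 7 5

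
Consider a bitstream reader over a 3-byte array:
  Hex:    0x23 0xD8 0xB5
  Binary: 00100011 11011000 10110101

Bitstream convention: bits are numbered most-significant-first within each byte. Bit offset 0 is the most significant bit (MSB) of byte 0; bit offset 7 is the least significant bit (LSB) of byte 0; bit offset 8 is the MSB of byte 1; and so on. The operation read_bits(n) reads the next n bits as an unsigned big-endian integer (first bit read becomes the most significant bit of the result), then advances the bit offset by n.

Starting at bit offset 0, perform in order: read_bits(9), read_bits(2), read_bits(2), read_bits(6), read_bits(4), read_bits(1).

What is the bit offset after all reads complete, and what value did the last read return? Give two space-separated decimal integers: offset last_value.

Read 1: bits[0:9] width=9 -> value=71 (bin 001000111); offset now 9 = byte 1 bit 1; 15 bits remain
Read 2: bits[9:11] width=2 -> value=2 (bin 10); offset now 11 = byte 1 bit 3; 13 bits remain
Read 3: bits[11:13] width=2 -> value=3 (bin 11); offset now 13 = byte 1 bit 5; 11 bits remain
Read 4: bits[13:19] width=6 -> value=5 (bin 000101); offset now 19 = byte 2 bit 3; 5 bits remain
Read 5: bits[19:23] width=4 -> value=10 (bin 1010); offset now 23 = byte 2 bit 7; 1 bits remain
Read 6: bits[23:24] width=1 -> value=1 (bin 1); offset now 24 = byte 3 bit 0; 0 bits remain

Answer: 24 1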